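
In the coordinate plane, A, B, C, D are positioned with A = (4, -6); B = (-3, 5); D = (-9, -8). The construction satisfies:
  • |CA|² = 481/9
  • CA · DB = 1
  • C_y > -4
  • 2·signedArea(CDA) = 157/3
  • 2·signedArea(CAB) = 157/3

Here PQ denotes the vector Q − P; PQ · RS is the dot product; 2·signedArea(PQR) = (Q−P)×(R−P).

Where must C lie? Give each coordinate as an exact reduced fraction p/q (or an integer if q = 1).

1. C_x = -8/3  [2·signedArea(CDA) = 157/3 ∩ 2·signedArea(CAB) = 157/3]
2. C_y = -3  [2·signedArea(CDA) = 157/3 ∩ 2·signedArea(CAB) = 157/3]
   → C = (-8/3, -3)

C = (-8/3, -3)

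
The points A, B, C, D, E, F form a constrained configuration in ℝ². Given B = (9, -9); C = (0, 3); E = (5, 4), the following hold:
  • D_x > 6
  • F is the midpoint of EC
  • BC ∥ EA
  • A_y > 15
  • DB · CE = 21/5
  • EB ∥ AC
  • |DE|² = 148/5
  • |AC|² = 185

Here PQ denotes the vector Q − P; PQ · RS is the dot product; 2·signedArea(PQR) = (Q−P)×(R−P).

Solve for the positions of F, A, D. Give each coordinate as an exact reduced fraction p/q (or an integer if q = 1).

1. F_x = 5/2  [F is the midpoint of EC]
2. F_y = 7/2  [F is the midpoint of EC]
   → F = (5/2, 7/2)
3. A_x = -4  [EB ∥ AC ∩ BC ∥ EA]
4. A_y = 16  [EB ∥ AC ∩ BC ∥ EA]
   → A = (-4, 16)
5. D_x = 33/5  [line -5·x + -1·y + 159/5 = 0 ∩ |DE|² = 148/5]
6. D_y = -6/5  [line -5·x + -1·y + 159/5 = 0 ∩ |DE|² = 148/5]
   → D = (33/5, -6/5)

A = (-4, 16)
D = (33/5, -6/5)
F = (5/2, 7/2)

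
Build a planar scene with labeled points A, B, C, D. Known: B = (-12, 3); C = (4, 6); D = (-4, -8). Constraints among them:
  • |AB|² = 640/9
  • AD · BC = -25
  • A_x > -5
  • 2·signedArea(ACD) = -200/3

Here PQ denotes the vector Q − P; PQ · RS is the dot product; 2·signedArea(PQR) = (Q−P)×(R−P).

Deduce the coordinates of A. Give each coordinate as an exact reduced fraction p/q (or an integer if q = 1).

A = (-4, 1/3)

1. A_x = -4  [2·signedArea(ACD) = -200/3 ∩ AD · BC = -25]
2. A_y = 1/3  [2·signedArea(ACD) = -200/3 ∩ AD · BC = -25]
   → A = (-4, 1/3)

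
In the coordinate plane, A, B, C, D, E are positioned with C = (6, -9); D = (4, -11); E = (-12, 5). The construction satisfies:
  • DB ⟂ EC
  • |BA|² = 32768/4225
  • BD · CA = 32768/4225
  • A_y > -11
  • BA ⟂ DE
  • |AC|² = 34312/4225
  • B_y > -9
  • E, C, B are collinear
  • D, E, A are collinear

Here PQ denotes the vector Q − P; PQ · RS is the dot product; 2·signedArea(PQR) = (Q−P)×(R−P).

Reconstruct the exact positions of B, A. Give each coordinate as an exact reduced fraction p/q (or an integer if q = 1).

1. B_x = 372/65  [E, C, B are collinear ∩ DB ⟂ EC]
2. B_y = -571/65  [E, C, B are collinear ∩ DB ⟂ EC]
   → B = (372/65, -571/65)
3. A_x = 244/65  [D, E, A are collinear ∩ BA ⟂ DE]
4. A_y = -699/65  [D, E, A are collinear ∩ BA ⟂ DE]
   → A = (244/65, -699/65)

A = (244/65, -699/65)
B = (372/65, -571/65)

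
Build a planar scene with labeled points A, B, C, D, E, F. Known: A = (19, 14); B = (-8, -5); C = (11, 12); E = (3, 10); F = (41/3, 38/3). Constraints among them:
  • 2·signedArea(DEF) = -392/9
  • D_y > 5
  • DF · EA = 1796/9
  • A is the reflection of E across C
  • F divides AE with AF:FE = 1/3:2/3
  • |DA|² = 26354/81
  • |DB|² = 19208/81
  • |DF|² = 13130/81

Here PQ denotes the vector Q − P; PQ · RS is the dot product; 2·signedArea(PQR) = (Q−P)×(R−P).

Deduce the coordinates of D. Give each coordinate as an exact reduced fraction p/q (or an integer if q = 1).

D = (26/9, 53/9)

1. D_x = 26/9  [DF · EA = 1796/9 ∩ 2·signedArea(DEF) = -392/9]
2. D_y = 53/9  [DF · EA = 1796/9 ∩ 2·signedArea(DEF) = -392/9]
   → D = (26/9, 53/9)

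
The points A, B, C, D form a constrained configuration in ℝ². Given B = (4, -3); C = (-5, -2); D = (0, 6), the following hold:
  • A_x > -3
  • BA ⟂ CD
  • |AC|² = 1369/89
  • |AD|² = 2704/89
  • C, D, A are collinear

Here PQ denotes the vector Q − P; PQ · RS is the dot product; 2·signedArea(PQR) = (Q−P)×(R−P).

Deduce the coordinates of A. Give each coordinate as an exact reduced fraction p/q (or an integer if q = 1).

1. A_x = -260/89  [C, D, A are collinear ∩ BA ⟂ CD]
2. A_y = 118/89  [C, D, A are collinear ∩ BA ⟂ CD]
   → A = (-260/89, 118/89)

A = (-260/89, 118/89)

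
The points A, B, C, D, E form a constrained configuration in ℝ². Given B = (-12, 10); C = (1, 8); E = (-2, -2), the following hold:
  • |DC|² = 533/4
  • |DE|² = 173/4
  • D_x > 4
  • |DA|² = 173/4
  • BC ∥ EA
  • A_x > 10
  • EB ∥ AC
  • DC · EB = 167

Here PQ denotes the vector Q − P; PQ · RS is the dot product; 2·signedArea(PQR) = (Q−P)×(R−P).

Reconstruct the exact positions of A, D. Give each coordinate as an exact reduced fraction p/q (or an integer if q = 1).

1. A_x = 11  [EB ∥ AC ∩ BC ∥ EA]
2. A_y = -4  [EB ∥ AC ∩ BC ∥ EA]
   → A = (11, -4)
3. D_x = 9/2  [line 10·x + -12·y + -81 = 0 ∩ |DE|² = 173/4]
4. D_y = -3  [line 10·x + -12·y + -81 = 0 ∩ |DE|² = 173/4]
   → D = (9/2, -3)

A = (11, -4)
D = (9/2, -3)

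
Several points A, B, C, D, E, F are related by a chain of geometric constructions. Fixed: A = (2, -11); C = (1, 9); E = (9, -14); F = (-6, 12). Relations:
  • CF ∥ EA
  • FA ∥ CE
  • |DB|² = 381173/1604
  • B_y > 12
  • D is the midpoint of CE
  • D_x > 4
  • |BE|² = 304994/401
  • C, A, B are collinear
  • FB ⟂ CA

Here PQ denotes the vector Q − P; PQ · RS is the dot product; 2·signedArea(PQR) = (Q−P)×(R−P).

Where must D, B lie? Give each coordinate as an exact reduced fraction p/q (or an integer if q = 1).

1. D_x = 5  [D is the midpoint of CE]
2. D_y = -5/2  [D is the midpoint of CE]
   → D = (5, -5/2)
3. B_x = 334/401  [C, A, B are collinear ∩ FB ⟂ CA]
4. B_y = 4949/401  [C, A, B are collinear ∩ FB ⟂ CA]
   → B = (334/401, 4949/401)

B = (334/401, 4949/401)
D = (5, -5/2)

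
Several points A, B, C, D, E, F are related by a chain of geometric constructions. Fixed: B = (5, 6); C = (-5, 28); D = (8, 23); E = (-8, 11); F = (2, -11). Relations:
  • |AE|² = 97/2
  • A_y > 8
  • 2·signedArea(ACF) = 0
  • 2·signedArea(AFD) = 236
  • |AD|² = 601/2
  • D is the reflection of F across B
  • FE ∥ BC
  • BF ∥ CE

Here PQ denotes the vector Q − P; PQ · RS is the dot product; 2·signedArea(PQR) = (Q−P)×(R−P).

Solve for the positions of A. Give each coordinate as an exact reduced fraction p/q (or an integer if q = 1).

1. A_x = -3/2  [2·signedArea(ACF) = 0 ∩ 2·signedArea(AFD) = 236]
2. A_y = 17/2  [2·signedArea(ACF) = 0 ∩ 2·signedArea(AFD) = 236]
   → A = (-3/2, 17/2)

A = (-3/2, 17/2)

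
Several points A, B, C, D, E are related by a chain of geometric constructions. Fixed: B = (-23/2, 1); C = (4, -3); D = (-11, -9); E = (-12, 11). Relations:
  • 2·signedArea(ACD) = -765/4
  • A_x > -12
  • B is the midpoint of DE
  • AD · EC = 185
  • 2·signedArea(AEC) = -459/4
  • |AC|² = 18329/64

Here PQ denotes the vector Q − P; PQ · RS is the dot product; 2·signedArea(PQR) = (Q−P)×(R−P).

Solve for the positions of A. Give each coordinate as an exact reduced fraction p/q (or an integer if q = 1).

1. A_x = -93/8  [2·signedArea(AEC) = -459/4 ∩ AD · EC = 185]
2. A_y = 7/2  [2·signedArea(AEC) = -459/4 ∩ AD · EC = 185]
   → A = (-93/8, 7/2)

A = (-93/8, 7/2)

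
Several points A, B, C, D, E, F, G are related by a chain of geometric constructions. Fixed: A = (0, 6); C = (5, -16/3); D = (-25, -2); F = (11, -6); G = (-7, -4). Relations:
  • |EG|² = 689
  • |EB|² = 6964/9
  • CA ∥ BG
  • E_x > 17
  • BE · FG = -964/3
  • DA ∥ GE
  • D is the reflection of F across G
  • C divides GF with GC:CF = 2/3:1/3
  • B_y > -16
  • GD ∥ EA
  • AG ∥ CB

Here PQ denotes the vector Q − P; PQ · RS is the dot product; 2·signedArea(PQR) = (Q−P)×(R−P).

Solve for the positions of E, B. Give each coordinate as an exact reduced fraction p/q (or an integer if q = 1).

B = (-2, -46/3)
E = (18, 4)

1. E_x = 18  [GD ∥ EA ∩ DA ∥ GE]
2. E_y = 4  [GD ∥ EA ∩ DA ∥ GE]
   → E = (18, 4)
3. B_x = -2  [CA ∥ BG ∩ AG ∥ CB]
4. B_y = -46/3  [CA ∥ BG ∩ AG ∥ CB]
   → B = (-2, -46/3)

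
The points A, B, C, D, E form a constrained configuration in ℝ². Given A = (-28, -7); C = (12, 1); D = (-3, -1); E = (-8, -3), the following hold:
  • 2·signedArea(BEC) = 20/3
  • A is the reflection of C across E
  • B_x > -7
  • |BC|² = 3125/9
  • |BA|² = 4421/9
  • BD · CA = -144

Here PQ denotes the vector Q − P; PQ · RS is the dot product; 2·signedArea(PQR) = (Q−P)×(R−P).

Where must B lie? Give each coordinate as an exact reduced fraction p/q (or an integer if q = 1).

1. B_x = -19/3  [2·signedArea(BEC) = 20/3 ∩ BD · CA = -144]
2. B_y = -7/3  [2·signedArea(BEC) = 20/3 ∩ BD · CA = -144]
   → B = (-19/3, -7/3)

B = (-19/3, -7/3)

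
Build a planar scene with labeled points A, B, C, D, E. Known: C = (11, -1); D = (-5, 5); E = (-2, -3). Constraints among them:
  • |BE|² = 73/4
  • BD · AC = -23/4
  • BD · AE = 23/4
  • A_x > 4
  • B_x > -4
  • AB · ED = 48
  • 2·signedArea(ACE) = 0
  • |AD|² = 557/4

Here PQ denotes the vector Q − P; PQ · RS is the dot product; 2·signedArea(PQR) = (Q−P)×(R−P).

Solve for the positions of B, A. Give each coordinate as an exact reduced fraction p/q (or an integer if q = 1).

1. A_x = 9/2  [line 2·x + -13·y + -35 = 0 ∩ |AD|² = 557/4]
2. A_y = -2  [line 2·x + -13·y + -35 = 0 ∩ |AD|² = 557/4]
   → A = (9/2, -2)
3. B_x = -7/2  [BD · AE = 23/4 ∩ AB · ED = 48]
4. B_y = 1  [BD · AE = 23/4 ∩ AB · ED = 48]
   → B = (-7/2, 1)

A = (9/2, -2)
B = (-7/2, 1)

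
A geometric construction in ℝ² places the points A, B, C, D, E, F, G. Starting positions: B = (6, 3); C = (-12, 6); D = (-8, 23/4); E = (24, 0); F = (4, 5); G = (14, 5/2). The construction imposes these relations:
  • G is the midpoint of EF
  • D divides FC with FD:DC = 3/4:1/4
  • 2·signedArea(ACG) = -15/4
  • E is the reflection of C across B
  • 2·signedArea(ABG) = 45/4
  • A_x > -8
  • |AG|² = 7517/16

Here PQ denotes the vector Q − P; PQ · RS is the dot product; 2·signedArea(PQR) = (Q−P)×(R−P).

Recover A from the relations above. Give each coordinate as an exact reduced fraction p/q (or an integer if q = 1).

A = (-15/2, 21/4)

1. A_x = -15/2  [2·signedArea(ACG) = -15/4 ∩ 2·signedArea(ABG) = 45/4]
2. A_y = 21/4  [2·signedArea(ACG) = -15/4 ∩ 2·signedArea(ABG) = 45/4]
   → A = (-15/2, 21/4)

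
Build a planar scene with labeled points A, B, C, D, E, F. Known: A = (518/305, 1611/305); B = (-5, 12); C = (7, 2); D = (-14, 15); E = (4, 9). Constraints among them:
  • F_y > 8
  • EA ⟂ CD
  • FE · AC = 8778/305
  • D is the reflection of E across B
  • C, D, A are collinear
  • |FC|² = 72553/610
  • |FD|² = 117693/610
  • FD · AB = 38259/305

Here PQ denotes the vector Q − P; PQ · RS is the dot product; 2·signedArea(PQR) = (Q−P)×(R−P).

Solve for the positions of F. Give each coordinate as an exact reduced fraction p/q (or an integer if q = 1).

F = (-1007/610, 5271/610)

1. F_x = -1007/610  [FD · AB = 38259/305 ∩ FE · AC = 8778/305]
2. F_y = 5271/610  [FD · AB = 38259/305 ∩ FE · AC = 8778/305]
   → F = (-1007/610, 5271/610)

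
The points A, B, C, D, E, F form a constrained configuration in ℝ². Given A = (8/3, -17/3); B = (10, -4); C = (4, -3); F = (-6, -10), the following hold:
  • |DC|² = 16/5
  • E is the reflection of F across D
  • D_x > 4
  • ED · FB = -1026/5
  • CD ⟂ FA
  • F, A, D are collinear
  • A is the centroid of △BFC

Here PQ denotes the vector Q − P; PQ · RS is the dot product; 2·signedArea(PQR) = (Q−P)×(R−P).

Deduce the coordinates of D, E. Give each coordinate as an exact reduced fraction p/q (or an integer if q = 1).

D = (24/5, -23/5)
E = (78/5, 4/5)

1. D_x = 24/5  [F, A, D are collinear ∩ CD ⟂ FA]
2. D_y = -23/5  [F, A, D are collinear ∩ CD ⟂ FA]
   → D = (24/5, -23/5)
3. E_x = 78/5  [E is the reflection of F across D]
4. E_y = 4/5  [E is the reflection of F across D]
   → E = (78/5, 4/5)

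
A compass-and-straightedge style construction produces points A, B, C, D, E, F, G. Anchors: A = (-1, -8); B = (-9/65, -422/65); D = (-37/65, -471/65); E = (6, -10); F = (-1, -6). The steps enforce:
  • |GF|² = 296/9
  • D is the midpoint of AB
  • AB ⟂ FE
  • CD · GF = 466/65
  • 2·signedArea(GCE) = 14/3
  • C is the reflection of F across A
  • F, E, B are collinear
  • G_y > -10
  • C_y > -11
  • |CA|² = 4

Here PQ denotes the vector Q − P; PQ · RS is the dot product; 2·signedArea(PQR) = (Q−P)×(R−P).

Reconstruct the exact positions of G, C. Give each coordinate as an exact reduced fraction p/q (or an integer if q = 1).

1. C_x = -1  [C is the reflection of F across A]
2. C_y = -10  [C is the reflection of F across A]
   → C = (-1, -10)
3. G_x = 11/3  [2·signedArea(GCE) = 14/3 ∩ CD · GF = 466/65]
4. G_y = -28/3  [2·signedArea(GCE) = 14/3 ∩ CD · GF = 466/65]
   → G = (11/3, -28/3)

C = (-1, -10)
G = (11/3, -28/3)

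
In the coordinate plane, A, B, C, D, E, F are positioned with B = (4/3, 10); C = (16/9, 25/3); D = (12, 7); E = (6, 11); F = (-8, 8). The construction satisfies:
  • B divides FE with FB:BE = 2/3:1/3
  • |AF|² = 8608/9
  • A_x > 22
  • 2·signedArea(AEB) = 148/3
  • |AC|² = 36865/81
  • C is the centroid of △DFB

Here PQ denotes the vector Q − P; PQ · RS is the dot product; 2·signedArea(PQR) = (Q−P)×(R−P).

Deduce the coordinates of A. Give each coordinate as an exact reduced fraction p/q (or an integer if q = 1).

1. A_x = 68/3  [line 1·x + -14/3·y + -4 = 0 ∩ |AC|² = 36865/81]
2. A_y = 4  [line 1·x + -14/3·y + -4 = 0 ∩ |AC|² = 36865/81]
   → A = (68/3, 4)

A = (68/3, 4)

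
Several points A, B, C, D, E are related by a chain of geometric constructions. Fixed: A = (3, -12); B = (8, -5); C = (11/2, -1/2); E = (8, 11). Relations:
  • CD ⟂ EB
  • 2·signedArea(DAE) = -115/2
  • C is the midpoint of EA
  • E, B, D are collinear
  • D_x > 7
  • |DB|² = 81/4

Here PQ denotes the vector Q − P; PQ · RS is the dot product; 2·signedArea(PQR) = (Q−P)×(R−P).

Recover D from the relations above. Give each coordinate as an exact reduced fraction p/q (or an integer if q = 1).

D = (8, -1/2)

1. D_x = 8  [E, B, D are collinear ∩ CD ⟂ EB]
2. D_y = -1/2  [E, B, D are collinear ∩ CD ⟂ EB]
   → D = (8, -1/2)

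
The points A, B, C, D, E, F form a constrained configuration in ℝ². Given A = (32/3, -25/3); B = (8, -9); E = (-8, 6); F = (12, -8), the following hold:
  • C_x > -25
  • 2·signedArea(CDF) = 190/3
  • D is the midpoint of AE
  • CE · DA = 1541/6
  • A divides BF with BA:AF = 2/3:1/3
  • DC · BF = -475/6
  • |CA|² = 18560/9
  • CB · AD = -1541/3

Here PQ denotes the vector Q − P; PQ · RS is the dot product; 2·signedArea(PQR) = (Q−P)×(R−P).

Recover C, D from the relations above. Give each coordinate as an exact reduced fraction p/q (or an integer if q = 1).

1. D_x = 4/3  [D is the midpoint of AE]
2. D_y = -7/6  [D is the midpoint of AE]
   → D = (4/3, -7/6)
3. C_x = -24  [CE · DA = 1541/6 ∩ 2·signedArea(CDF) = 190/3]
4. C_y = 21  [CE · DA = 1541/6 ∩ 2·signedArea(CDF) = 190/3]
   → C = (-24, 21)

C = (-24, 21)
D = (4/3, -7/6)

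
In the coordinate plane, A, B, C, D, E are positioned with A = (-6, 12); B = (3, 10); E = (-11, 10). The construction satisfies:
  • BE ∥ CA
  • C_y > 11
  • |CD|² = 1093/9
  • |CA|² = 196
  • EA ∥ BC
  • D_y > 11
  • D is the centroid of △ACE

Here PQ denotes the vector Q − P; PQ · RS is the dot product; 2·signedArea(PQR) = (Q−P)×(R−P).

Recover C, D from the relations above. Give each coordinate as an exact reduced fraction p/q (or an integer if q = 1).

1. C_x = 8  [BE ∥ CA ∩ EA ∥ BC]
2. C_y = 12  [BE ∥ CA ∩ EA ∥ BC]
   → C = (8, 12)
3. D_x = -3  [D is the centroid of △ACE]
4. D_y = 34/3  [D is the centroid of △ACE]
   → D = (-3, 34/3)

C = (8, 12)
D = (-3, 34/3)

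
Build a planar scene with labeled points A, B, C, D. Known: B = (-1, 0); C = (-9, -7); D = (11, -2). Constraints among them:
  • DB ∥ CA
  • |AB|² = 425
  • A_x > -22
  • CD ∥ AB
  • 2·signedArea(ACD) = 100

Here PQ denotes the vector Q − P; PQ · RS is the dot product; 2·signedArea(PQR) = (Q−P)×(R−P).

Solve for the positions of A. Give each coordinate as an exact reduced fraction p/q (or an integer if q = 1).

A = (-21, -5)

1. A_x = -21  [CD ∥ AB ∩ DB ∥ CA]
2. A_y = -5  [CD ∥ AB ∩ DB ∥ CA]
   → A = (-21, -5)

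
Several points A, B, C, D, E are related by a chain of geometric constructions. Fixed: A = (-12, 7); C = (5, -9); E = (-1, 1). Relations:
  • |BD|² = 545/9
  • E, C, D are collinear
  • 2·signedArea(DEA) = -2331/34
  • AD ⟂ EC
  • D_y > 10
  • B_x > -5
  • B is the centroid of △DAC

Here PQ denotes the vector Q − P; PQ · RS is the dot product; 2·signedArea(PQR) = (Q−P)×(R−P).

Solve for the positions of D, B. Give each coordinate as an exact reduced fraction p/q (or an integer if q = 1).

1. D_x = -223/34  [E, C, D are collinear ∩ AD ⟂ EC]
2. D_y = 349/34  [E, C, D are collinear ∩ AD ⟂ EC]
   → D = (-223/34, 349/34)
3. B_x = -461/102  [B is the centroid of △DAC]
4. B_y = 281/102  [B is the centroid of △DAC]
   → B = (-461/102, 281/102)

B = (-461/102, 281/102)
D = (-223/34, 349/34)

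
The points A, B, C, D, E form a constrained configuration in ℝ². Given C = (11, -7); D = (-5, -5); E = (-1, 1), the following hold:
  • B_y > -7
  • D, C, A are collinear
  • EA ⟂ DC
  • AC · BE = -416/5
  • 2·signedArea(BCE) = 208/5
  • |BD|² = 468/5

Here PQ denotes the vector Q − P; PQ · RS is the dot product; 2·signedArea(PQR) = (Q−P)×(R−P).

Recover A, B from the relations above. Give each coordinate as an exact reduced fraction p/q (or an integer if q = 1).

A = (-9/5, -27/5)
B = (23/5, -31/5)

1. A_x = -9/5  [D, C, A are collinear ∩ EA ⟂ DC]
2. A_y = -27/5  [D, C, A are collinear ∩ EA ⟂ DC]
   → A = (-9/5, -27/5)
3. B_x = 23/5  [2·signedArea(BCE) = 208/5 ∩ AC · BE = -416/5]
4. B_y = -31/5  [2·signedArea(BCE) = 208/5 ∩ AC · BE = -416/5]
   → B = (23/5, -31/5)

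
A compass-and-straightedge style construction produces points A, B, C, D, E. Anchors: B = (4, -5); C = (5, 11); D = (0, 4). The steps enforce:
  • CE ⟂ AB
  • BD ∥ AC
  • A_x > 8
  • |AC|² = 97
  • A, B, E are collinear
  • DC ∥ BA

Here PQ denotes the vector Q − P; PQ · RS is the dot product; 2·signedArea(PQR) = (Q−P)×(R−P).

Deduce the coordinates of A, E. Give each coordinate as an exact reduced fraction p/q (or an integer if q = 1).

1. A_x = 9  [BD ∥ AC ∩ DC ∥ BA]
2. A_y = 2  [BD ∥ AC ∩ DC ∥ BA]
   → A = (9, 2)
3. E_x = 881/74  [A, B, E are collinear ∩ CE ⟂ AB]
4. E_y = 449/74  [A, B, E are collinear ∩ CE ⟂ AB]
   → E = (881/74, 449/74)

A = (9, 2)
E = (881/74, 449/74)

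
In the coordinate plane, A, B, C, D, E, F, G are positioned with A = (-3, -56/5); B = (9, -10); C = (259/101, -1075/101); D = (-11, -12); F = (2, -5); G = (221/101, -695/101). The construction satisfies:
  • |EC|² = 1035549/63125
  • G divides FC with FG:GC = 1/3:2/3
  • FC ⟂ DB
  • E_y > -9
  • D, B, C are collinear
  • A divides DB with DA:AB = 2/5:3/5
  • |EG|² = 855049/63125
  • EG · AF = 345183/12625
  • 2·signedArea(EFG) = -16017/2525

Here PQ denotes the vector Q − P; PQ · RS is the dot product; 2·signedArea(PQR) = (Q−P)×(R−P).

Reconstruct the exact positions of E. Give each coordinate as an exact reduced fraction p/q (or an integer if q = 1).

E = (-1, -218/25)

1. E_x = -1  [EG · AF = 345183/12625 ∩ 2·signedArea(EFG) = -16017/2525]
2. E_y = -218/25  [EG · AF = 345183/12625 ∩ 2·signedArea(EFG) = -16017/2525]
   → E = (-1, -218/25)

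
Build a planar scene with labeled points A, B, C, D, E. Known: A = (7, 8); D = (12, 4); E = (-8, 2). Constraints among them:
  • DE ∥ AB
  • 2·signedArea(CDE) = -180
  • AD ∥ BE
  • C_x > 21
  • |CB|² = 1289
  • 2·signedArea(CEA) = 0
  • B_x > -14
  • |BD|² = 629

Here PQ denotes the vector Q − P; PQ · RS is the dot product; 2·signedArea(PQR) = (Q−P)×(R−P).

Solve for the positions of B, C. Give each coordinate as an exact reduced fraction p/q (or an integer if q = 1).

B = (-13, 6)
C = (22, 14)

1. B_x = -13  [AD ∥ BE ∩ DE ∥ AB]
2. B_y = 6  [AD ∥ BE ∩ DE ∥ AB]
   → B = (-13, 6)
3. C_x = 22  [2·signedArea(CEA) = 0 ∩ 2·signedArea(CDE) = -180]
4. C_y = 14  [2·signedArea(CEA) = 0 ∩ 2·signedArea(CDE) = -180]
   → C = (22, 14)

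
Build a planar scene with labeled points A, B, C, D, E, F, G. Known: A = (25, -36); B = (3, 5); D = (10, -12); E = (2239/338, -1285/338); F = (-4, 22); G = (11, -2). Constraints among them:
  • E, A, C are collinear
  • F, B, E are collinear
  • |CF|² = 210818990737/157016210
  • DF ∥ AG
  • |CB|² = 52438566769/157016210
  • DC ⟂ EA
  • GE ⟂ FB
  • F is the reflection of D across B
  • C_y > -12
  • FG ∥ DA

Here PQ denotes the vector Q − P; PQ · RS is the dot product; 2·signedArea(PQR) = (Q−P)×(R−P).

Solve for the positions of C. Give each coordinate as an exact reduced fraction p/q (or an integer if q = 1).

1. C_x = 1724493923/157016210  [E, A, C are collinear ∩ DC ⟂ EA]
2. C_y = -1796116329/157016210  [E, A, C are collinear ∩ DC ⟂ EA]
   → C = (1724493923/157016210, -1796116329/157016210)

C = (1724493923/157016210, -1796116329/157016210)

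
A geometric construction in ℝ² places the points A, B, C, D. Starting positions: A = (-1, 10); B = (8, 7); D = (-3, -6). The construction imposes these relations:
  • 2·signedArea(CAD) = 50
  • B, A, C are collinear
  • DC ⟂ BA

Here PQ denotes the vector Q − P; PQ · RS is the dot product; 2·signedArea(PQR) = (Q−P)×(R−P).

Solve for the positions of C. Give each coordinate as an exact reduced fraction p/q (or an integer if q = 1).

1. C_x = 2  [B, A, C are collinear ∩ DC ⟂ BA]
2. C_y = 9  [B, A, C are collinear ∩ DC ⟂ BA]
   → C = (2, 9)

C = (2, 9)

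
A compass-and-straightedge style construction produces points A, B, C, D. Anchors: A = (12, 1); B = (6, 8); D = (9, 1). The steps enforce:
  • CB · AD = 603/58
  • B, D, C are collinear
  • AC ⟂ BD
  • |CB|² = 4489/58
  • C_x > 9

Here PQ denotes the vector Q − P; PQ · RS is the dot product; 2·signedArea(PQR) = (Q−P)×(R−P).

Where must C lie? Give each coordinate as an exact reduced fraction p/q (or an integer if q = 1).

C = (549/58, -5/58)

1. C_x = 549/58  [B, D, C are collinear ∩ AC ⟂ BD]
2. C_y = -5/58  [B, D, C are collinear ∩ AC ⟂ BD]
   → C = (549/58, -5/58)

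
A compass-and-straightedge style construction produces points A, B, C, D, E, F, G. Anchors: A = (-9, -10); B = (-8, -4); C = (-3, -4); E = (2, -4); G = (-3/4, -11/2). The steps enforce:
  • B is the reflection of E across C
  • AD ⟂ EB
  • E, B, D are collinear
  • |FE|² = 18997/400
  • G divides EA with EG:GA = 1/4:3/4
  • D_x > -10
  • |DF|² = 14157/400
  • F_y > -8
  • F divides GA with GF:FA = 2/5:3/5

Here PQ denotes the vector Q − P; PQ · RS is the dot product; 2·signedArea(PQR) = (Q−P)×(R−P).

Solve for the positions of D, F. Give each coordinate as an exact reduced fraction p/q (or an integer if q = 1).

1. D_x = -9  [E, B, D are collinear ∩ AD ⟂ EB]
2. D_y = -4  [E, B, D are collinear ∩ AD ⟂ EB]
   → D = (-9, -4)
3. F_x = -81/20  [F divides GA with GF:FA = 2/5:3/5]
4. F_y = -73/10  [F divides GA with GF:FA = 2/5:3/5]
   → F = (-81/20, -73/10)

D = (-9, -4)
F = (-81/20, -73/10)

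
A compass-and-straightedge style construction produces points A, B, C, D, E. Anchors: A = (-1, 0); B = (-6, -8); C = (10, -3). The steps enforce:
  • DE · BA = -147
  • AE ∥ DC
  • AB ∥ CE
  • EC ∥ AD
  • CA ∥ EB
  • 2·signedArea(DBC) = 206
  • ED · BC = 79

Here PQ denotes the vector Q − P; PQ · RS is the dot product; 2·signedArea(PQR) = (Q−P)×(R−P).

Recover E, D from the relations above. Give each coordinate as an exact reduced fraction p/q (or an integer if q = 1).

D = (4, 8)
E = (5, -11)

1. E_x = 5  [CA ∥ EB ∩ AB ∥ CE]
2. E_y = -11  [CA ∥ EB ∩ AB ∥ CE]
   → E = (5, -11)
3. D_x = 4  [AE ∥ DC ∩ EC ∥ AD]
4. D_y = 8  [AE ∥ DC ∩ EC ∥ AD]
   → D = (4, 8)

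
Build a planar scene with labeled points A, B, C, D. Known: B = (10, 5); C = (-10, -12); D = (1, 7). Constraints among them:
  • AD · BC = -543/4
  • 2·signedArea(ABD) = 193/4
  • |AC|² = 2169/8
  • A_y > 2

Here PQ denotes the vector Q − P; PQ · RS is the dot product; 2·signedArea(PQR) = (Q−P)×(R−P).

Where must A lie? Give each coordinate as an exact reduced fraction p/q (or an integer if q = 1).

1. A_x = -7/4  [2·signedArea(ABD) = 193/4 ∩ AD · BC = -543/4]
2. A_y = 9/4  [2·signedArea(ABD) = 193/4 ∩ AD · BC = -543/4]
   → A = (-7/4, 9/4)

A = (-7/4, 9/4)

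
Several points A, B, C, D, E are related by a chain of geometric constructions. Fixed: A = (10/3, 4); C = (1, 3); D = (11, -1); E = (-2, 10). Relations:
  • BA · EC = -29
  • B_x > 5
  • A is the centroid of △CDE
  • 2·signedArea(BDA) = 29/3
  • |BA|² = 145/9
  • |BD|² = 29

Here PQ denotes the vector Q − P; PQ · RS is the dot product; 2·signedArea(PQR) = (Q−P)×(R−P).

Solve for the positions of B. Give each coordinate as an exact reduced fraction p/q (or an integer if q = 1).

1. B_x = 6  [BA · EC = -29 ∩ 2·signedArea(BDA) = 29/3]
2. B_y = 1  [BA · EC = -29 ∩ 2·signedArea(BDA) = 29/3]
   → B = (6, 1)

B = (6, 1)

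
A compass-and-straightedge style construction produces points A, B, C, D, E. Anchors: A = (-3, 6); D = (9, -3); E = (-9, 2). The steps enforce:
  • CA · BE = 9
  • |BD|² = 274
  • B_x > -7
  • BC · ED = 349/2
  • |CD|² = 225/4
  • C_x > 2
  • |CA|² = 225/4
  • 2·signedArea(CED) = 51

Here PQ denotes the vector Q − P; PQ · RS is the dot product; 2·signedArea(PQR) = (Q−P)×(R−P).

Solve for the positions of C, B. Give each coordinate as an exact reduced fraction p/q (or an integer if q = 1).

B = (-6, 4)
C = (3, 3/2)

1. C_x = 3  [line 5·x + 18·y + -42 = 0 ∩ |CA|² = 225/4]
2. C_y = 3/2  [line 5·x + 18·y + -42 = 0 ∩ |CA|² = 225/4]
   → C = (3, 3/2)
3. B_x = -6  [CA · BE = 9 ∩ BC · ED = 349/2]
4. B_y = 4  [CA · BE = 9 ∩ BC · ED = 349/2]
   → B = (-6, 4)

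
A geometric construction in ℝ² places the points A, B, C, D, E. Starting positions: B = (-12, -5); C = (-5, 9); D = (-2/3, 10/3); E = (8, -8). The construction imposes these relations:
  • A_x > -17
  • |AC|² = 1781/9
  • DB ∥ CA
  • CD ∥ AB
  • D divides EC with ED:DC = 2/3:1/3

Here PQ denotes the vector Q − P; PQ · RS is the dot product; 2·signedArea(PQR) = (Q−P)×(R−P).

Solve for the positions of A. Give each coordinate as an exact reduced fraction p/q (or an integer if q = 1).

1. A_x = -49/3  [CD ∥ AB ∩ DB ∥ CA]
2. A_y = 2/3  [CD ∥ AB ∩ DB ∥ CA]
   → A = (-49/3, 2/3)

A = (-49/3, 2/3)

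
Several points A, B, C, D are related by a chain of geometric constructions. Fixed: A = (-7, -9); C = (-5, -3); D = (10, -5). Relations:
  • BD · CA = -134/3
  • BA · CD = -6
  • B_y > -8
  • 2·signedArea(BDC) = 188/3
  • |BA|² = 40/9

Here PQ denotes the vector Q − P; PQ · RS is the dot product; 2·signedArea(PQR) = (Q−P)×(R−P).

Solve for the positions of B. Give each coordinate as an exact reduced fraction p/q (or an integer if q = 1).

B = (-19/3, -7)

1. B_x = -19/3  [BA · CD = -6 ∩ 2·signedArea(BDC) = 188/3]
2. B_y = -7  [BA · CD = -6 ∩ 2·signedArea(BDC) = 188/3]
   → B = (-19/3, -7)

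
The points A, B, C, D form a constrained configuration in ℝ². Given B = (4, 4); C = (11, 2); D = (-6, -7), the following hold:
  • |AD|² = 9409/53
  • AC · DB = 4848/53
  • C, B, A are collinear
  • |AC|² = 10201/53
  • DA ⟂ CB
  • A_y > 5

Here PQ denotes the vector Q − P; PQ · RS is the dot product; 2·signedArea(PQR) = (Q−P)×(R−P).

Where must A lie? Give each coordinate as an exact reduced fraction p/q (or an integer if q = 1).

A = (-124/53, 308/53)

1. A_x = -124/53  [C, B, A are collinear ∩ DA ⟂ CB]
2. A_y = 308/53  [C, B, A are collinear ∩ DA ⟂ CB]
   → A = (-124/53, 308/53)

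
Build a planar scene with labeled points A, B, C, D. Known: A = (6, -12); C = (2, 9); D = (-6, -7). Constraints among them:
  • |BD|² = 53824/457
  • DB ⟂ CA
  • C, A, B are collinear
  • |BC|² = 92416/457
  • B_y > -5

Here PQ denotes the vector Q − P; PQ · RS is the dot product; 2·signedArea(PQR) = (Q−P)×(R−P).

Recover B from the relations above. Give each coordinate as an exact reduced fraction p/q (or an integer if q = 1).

1. B_x = 2130/457  [C, A, B are collinear ∩ DB ⟂ CA]
2. B_y = -2271/457  [C, A, B are collinear ∩ DB ⟂ CA]
   → B = (2130/457, -2271/457)

B = (2130/457, -2271/457)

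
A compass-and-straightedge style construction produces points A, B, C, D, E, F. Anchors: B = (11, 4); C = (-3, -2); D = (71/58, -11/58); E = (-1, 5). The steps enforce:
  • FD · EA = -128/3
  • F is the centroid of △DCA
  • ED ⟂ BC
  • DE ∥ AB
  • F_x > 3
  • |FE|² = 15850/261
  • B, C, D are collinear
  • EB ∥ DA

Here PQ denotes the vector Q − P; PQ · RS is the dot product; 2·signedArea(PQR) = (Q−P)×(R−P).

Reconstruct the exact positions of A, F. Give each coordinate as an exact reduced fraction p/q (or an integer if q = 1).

1. A_x = 767/58  [DE ∥ AB ∩ EB ∥ DA]
2. A_y = -69/58  [DE ∥ AB ∩ EB ∥ DA]
   → A = (767/58, -69/58)
3. F_x = 332/87  [F is the centroid of △DCA]
4. F_y = -98/87  [F is the centroid of △DCA]
   → F = (332/87, -98/87)

A = (767/58, -69/58)
F = (332/87, -98/87)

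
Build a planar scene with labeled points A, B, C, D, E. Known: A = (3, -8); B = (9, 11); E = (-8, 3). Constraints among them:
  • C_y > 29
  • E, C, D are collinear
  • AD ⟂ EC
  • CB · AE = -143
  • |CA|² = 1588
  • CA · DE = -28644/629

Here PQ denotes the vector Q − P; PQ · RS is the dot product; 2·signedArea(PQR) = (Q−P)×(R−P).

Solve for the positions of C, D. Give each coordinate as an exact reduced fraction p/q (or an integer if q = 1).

C = (15, 30)
D = (-5538/629, 1293/629)

1. C_x = 15  [line 11·x + -11·y + 165 = 0 ∩ |CA|² = 1588]
2. C_y = 30  [line 11·x + -11·y + 165 = 0 ∩ |CA|² = 1588]
   → C = (15, 30)
3. D_x = -5538/629  [E, C, D are collinear ∩ AD ⟂ EC]
4. D_y = 1293/629  [E, C, D are collinear ∩ AD ⟂ EC]
   → D = (-5538/629, 1293/629)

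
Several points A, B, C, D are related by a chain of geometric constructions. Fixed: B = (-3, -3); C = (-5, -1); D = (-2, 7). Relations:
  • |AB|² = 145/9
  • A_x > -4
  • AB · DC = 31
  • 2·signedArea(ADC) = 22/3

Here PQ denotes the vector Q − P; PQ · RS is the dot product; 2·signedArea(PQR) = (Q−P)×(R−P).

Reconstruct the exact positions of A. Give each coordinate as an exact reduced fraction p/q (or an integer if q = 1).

1. A_x = -10/3  [2·signedArea(ADC) = 22/3 ∩ AB · DC = 31]
2. A_y = 1  [2·signedArea(ADC) = 22/3 ∩ AB · DC = 31]
   → A = (-10/3, 1)

A = (-10/3, 1)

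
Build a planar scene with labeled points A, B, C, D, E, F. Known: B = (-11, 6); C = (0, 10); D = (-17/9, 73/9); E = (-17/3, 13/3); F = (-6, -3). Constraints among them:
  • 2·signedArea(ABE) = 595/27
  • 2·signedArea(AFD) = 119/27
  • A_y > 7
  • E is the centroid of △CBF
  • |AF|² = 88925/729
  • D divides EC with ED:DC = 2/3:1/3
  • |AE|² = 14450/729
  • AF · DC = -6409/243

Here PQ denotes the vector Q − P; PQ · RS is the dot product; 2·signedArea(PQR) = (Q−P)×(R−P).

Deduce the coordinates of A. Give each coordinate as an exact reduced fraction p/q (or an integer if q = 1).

1. A_x = -68/27  [2·signedArea(AFD) = 119/27 ∩ 2·signedArea(ABE) = 595/27]
2. A_y = 202/27  [2·signedArea(AFD) = 119/27 ∩ 2·signedArea(ABE) = 595/27]
   → A = (-68/27, 202/27)

A = (-68/27, 202/27)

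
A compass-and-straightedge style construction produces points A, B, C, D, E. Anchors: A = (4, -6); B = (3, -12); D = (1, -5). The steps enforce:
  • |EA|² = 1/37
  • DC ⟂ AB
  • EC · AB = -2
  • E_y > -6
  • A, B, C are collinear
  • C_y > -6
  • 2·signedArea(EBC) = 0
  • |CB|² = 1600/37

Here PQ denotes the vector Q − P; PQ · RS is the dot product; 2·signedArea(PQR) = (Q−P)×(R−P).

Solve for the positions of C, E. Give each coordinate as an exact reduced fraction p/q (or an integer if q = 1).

1. C_x = 151/37  [A, B, C are collinear ∩ DC ⟂ AB]
2. C_y = -204/37  [A, B, C are collinear ∩ DC ⟂ AB]
   → C = (151/37, -204/37)
3. E_x = 149/37  [2·signedArea(EBC) = 0 ∩ EC · AB = -2]
4. E_y = -216/37  [2·signedArea(EBC) = 0 ∩ EC · AB = -2]
   → E = (149/37, -216/37)

C = (151/37, -204/37)
E = (149/37, -216/37)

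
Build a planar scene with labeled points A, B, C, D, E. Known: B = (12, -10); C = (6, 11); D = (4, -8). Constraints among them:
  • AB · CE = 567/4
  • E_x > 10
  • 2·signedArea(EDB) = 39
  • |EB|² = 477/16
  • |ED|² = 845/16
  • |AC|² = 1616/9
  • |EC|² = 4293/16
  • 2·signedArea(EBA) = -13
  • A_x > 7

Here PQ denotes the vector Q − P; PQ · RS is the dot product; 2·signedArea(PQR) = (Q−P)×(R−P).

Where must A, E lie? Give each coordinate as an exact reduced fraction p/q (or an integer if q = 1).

A = (22/3, -7/3)
E = (21/2, -19/4)

1. E_x = 21/2  [line 2·x + 8·y + 17 = 0 ∩ |ED|² = 845/16]
2. E_y = -19/4  [line 2·x + 8·y + 17 = 0 ∩ |ED|² = 845/16]
   → E = (21/2, -19/4)
3. A_x = 22/3  [AB · CE = 567/4 ∩ 2·signedArea(EBA) = -13]
4. A_y = -7/3  [AB · CE = 567/4 ∩ 2·signedArea(EBA) = -13]
   → A = (22/3, -7/3)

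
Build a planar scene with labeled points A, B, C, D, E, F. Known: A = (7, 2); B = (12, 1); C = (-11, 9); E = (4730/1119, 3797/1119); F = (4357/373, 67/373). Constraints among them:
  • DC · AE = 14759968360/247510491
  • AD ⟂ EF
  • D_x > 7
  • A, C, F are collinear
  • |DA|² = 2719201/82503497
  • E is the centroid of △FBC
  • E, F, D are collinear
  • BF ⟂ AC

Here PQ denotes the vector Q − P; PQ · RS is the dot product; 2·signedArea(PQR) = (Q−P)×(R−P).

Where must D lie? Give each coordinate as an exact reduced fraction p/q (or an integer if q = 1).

1. D_x = 583454283/82503497  [E, F, D are collinear ∩ AD ⟂ EF]
2. D_y = 178761303/82503497  [E, F, D are collinear ∩ AD ⟂ EF]
   → D = (583454283/82503497, 178761303/82503497)

D = (583454283/82503497, 178761303/82503497)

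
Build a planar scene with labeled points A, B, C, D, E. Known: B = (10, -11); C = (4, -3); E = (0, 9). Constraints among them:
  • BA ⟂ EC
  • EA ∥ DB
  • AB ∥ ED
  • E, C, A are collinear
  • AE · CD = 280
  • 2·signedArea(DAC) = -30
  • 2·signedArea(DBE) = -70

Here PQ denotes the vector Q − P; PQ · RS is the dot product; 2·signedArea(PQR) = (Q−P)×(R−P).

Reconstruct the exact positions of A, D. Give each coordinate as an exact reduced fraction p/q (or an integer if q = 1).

1. A_x = 7  [E, C, A are collinear ∩ BA ⟂ EC]
2. A_y = -12  [E, C, A are collinear ∩ BA ⟂ EC]
   → A = (7, -12)
3. D_x = 3  [EA ∥ DB ∩ AB ∥ ED]
4. D_y = 10  [EA ∥ DB ∩ AB ∥ ED]
   → D = (3, 10)

A = (7, -12)
D = (3, 10)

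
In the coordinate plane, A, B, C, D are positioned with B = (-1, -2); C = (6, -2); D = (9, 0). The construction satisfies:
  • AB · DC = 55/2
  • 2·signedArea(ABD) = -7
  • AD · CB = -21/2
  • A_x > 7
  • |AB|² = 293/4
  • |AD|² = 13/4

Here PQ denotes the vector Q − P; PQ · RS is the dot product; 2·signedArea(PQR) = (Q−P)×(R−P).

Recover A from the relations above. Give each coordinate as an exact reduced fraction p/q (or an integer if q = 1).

1. A_x = 15/2  [AD · CB = -21/2 ∩ 2·signedArea(ABD) = -7]
2. A_y = -1  [AD · CB = -21/2 ∩ 2·signedArea(ABD) = -7]
   → A = (15/2, -1)

A = (15/2, -1)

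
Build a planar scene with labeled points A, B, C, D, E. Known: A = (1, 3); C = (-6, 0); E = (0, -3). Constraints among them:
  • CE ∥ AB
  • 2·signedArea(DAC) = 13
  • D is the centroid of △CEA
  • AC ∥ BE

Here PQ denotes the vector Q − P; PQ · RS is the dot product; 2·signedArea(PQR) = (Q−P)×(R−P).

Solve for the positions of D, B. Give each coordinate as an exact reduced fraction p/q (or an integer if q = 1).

B = (7, 0)
D = (-5/3, 0)

1. D_x = -5/3  [D is the centroid of △CEA]
2. D_y = 0  [D is the centroid of △CEA]
   → D = (-5/3, 0)
3. B_x = 7  [AC ∥ BE ∩ CE ∥ AB]
4. B_y = 0  [AC ∥ BE ∩ CE ∥ AB]
   → B = (7, 0)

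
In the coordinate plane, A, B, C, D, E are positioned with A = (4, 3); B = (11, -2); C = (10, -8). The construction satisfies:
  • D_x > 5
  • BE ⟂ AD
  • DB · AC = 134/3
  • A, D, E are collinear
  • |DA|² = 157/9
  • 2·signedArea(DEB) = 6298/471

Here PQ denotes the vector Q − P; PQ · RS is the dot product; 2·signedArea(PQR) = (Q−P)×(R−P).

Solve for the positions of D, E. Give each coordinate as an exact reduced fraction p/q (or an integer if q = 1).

1. D_x = 6  [line -6·x + 11·y + 130/3 = 0 ∩ |DA|² = 157/9]
2. D_y = -2/3  [line -6·x + 11·y + 130/3 = 0 ∩ |DA|² = 157/9]
   → D = (6, -2/3)
3. E_x = 1210/157  [2·signedArea(DEB) = 6298/471 ∩ A, D, E are collinear]
4. E_y = -596/157  [2·signedArea(DEB) = 6298/471 ∩ A, D, E are collinear]
   → E = (1210/157, -596/157)

D = (6, -2/3)
E = (1210/157, -596/157)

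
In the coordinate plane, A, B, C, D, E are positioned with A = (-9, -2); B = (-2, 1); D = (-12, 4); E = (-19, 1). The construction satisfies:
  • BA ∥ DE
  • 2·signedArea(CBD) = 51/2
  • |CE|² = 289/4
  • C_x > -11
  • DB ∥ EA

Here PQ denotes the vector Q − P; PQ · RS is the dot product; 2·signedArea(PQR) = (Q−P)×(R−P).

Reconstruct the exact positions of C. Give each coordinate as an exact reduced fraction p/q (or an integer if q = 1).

1. C_x = -21/2  [line -3·x + -10·y + -43/2 = 0 ∩ |CE|² = 289/4]
2. C_y = 1  [line -3·x + -10·y + -43/2 = 0 ∩ |CE|² = 289/4]
   → C = (-21/2, 1)

C = (-21/2, 1)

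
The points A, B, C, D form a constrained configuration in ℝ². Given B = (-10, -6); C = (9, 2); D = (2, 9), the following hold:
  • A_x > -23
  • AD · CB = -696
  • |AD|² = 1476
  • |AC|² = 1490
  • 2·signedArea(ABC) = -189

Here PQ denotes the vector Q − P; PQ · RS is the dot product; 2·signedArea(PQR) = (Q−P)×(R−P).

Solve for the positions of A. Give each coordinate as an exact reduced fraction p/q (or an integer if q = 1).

A = (-22, -21)

1. A_x = -22  [AD · CB = -696 ∩ 2·signedArea(ABC) = -189]
2. A_y = -21  [AD · CB = -696 ∩ 2·signedArea(ABC) = -189]
   → A = (-22, -21)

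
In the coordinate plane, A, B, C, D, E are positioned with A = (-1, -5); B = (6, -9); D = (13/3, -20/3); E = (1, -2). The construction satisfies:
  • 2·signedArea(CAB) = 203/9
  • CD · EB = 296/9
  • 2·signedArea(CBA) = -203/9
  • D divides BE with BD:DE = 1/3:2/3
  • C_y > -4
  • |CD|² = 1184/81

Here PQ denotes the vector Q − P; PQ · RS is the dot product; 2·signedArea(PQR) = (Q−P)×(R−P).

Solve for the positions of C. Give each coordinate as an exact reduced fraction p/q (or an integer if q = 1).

C = (19/9, -32/9)

1. C_x = 19/9  [2·signedArea(CAB) = 203/9 ∩ CD · EB = 296/9]
2. C_y = -32/9  [2·signedArea(CAB) = 203/9 ∩ CD · EB = 296/9]
   → C = (19/9, -32/9)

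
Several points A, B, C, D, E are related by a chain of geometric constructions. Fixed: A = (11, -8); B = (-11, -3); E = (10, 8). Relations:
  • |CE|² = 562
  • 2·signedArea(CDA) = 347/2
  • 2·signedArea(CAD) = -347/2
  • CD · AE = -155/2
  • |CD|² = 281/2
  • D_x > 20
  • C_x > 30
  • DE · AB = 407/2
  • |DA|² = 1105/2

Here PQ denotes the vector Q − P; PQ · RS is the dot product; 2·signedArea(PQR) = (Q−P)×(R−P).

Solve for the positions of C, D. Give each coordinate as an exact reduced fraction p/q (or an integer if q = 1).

1. D_x = 41/2  [line 22·x + -5·y + -767/2 = 0 ∩ |DA|² = 1105/2]
2. D_y = 27/2  [line 22·x + -5·y + -767/2 = 0 ∩ |DA|² = 1105/2]
   → D = (41/2, 27/2)
3. C_x = 31  [CD · AE = -155/2 ∩ 2·signedArea(CDA) = 347/2]
4. C_y = 19  [CD · AE = -155/2 ∩ 2·signedArea(CDA) = 347/2]
   → C = (31, 19)

C = (31, 19)
D = (41/2, 27/2)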